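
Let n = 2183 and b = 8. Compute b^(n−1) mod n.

8^1 ≡ 8 (mod 2183)
8^2 ≡ 8^2 = 64 ≡ 64 (mod 2183)
8^4 ≡ 64^2 = 4096 ≡ 1913 (mod 2183)
8^8 ≡ 1913^2 = 3659569 ≡ 861 (mod 2183)
8^16 ≡ 861^2 = 741321 ≡ 1284 (mod 2183)
8^32 ≡ 1284^2 = 1648656 ≡ 491 (mod 2183)
8^64 ≡ 491^2 = 241081 ≡ 951 (mod 2183)
8^128 ≡ 951^2 = 904401 ≡ 639 (mod 2183)
8^256 ≡ 639^2 = 408321 ≡ 100 (mod 2183)
8^512 ≡ 100^2 = 10000 ≡ 1268 (mod 2183)
8^1024 ≡ 1268^2 = 1607824 ≡ 1136 (mod 2183)
8^2048 ≡ 1136^2 = 1290496 ≡ 343 (mod 2183)
2182 = 2048 + 128 + 4 + 2 in binary powers of 2.
So 8^2182 ≡ 343 · 639 · 1913 · 64 ≡ 2009 (mod 2183).
Since 2009 ≠ 1, base 8 is a Fermat witness: 2183 is composite.

2009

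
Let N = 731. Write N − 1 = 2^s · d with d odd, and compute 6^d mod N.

724

731 − 1 = 730 = 2^1 · 365, so d = 365.
6^1 ≡ 6 (mod 731)
6^2 ≡ 6^2 = 36 ≡ 36 (mod 731)
6^4 ≡ 36^2 = 1296 ≡ 565 (mod 731)
6^8 ≡ 565^2 = 319225 ≡ 509 (mod 731)
6^16 ≡ 509^2 = 259081 ≡ 307 (mod 731)
6^32 ≡ 307^2 = 94249 ≡ 681 (mod 731)
6^64 ≡ 681^2 = 463761 ≡ 307 (mod 731)
6^128 ≡ 307^2 = 94249 ≡ 681 (mod 731)
6^256 ≡ 681^2 = 463761 ≡ 307 (mod 731)
365 = 256 + 64 + 32 + 8 + 4 + 1 in binary powers of 2.
So 6^365 ≡ 307 · 307 · 681 · 509 · 565 · 6 ≡ 724 (mod 731).
Squaring chain: 724; never reaches −1, so base 6 is a Miller–Rabin witness that 731 is composite.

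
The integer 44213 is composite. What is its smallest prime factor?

44213 is odd.
Digit sum 14, not divisible by 3.
Ends in 3: not divisible by 5.
7: 44213 = 7·6316 + 1
11: 44213 = 11·4019 + 4
13: 44213 = 13·3401

13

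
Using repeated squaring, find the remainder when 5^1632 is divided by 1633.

96

5^1 ≡ 5 (mod 1633)
5^2 ≡ 5^2 = 25 ≡ 25 (mod 1633)
5^4 ≡ 25^2 = 625 ≡ 625 (mod 1633)
5^8 ≡ 625^2 = 390625 ≡ 338 (mod 1633)
5^16 ≡ 338^2 = 114244 ≡ 1567 (mod 1633)
5^32 ≡ 1567^2 = 2455489 ≡ 1090 (mod 1633)
5^64 ≡ 1090^2 = 1188100 ≡ 909 (mod 1633)
5^128 ≡ 909^2 = 826281 ≡ 1616 (mod 1633)
5^256 ≡ 1616^2 = 2611456 ≡ 289 (mod 1633)
5^512 ≡ 289^2 = 83521 ≡ 238 (mod 1633)
5^1024 ≡ 238^2 = 56644 ≡ 1122 (mod 1633)
1632 = 1024 + 512 + 64 + 32 in binary powers of 2.
So 5^1632 ≡ 1122 · 238 · 909 · 1090 ≡ 96 (mod 1633).
Since 96 ≠ 1, base 5 is a Fermat witness: 1633 is composite.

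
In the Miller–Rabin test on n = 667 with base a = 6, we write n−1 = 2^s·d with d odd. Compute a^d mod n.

667 − 1 = 666 = 2^1 · 333, so d = 333.
6^1 ≡ 6 (mod 667)
6^2 ≡ 6^2 = 36 ≡ 36 (mod 667)
6^4 ≡ 36^2 = 1296 ≡ 629 (mod 667)
6^8 ≡ 629^2 = 395641 ≡ 110 (mod 667)
6^16 ≡ 110^2 = 12100 ≡ 94 (mod 667)
6^32 ≡ 94^2 = 8836 ≡ 165 (mod 667)
6^64 ≡ 165^2 = 27225 ≡ 545 (mod 667)
6^128 ≡ 545^2 = 297025 ≡ 210 (mod 667)
6^256 ≡ 210^2 = 44100 ≡ 78 (mod 667)
333 = 256 + 64 + 8 + 4 + 1 in binary powers of 2.
So 6^333 ≡ 78 · 545 · 110 · 629 · 6 ≡ 9 (mod 667).
Squaring chain: 9; never reaches −1, so base 6 is a Miller–Rabin witness that 667 is composite.

9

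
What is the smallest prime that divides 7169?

67

7169 is odd.
Digit sum 23, not divisible by 3.
Ends in 9: not divisible by 5.
7: 7169 = 7·1024 + 1
11: 7169 = 11·651 + 8
13: 7169 = 13·551 + 6
17: 7169 = 17·421 + 12
19: 7169 = 19·377 + 6
23: 7169 = 23·311 + 16
29: 7169 = 29·247 + 6
31: 7169 = 31·231 + 8
37: 7169 = 37·193 + 28
41: 7169 = 41·174 + 35
43: 7169 = 43·166 + 31
47: 7169 = 47·152 + 25
53: 7169 = 53·135 + 14
59: 7169 = 59·121 + 30
61: 7169 = 61·117 + 32
67: 7169 = 67·107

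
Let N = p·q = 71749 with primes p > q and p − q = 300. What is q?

Since p = q + 300, we have 71749 = q(q + 300), so q² + 300q − 71749 = 0.
Discriminant: 300² + 4·71749 = 90000 + 286996 = 376996; √376996 = 614.
q = (−300 + 614)/2 = 157, and p = q + 300 = 457.
Check: 157 · 457 = 71749.

157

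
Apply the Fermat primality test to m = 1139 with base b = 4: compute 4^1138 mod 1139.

33

4^1 ≡ 4 (mod 1139)
4^2 ≡ 4^2 = 16 ≡ 16 (mod 1139)
4^4 ≡ 16^2 = 256 ≡ 256 (mod 1139)
4^8 ≡ 256^2 = 65536 ≡ 613 (mod 1139)
4^16 ≡ 613^2 = 375769 ≡ 1038 (mod 1139)
4^32 ≡ 1038^2 = 1077444 ≡ 1089 (mod 1139)
4^64 ≡ 1089^2 = 1185921 ≡ 222 (mod 1139)
4^128 ≡ 222^2 = 49284 ≡ 307 (mod 1139)
4^256 ≡ 307^2 = 94249 ≡ 851 (mod 1139)
4^512 ≡ 851^2 = 724201 ≡ 936 (mod 1139)
4^1024 ≡ 936^2 = 876096 ≡ 205 (mod 1139)
1138 = 1024 + 64 + 32 + 16 + 2 in binary powers of 2.
So 4^1138 ≡ 205 · 222 · 1089 · 1038 · 16 ≡ 33 (mod 1139).
Since 33 ≠ 1, base 4 is a Fermat witness: 1139 is composite.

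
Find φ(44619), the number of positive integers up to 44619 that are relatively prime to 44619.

Factor: 44619 = 3 · 107 · 139.
φ(44619) = (3−1) · (107−1) · (139−1) = 2 · 106 · 138 = 29256.

29256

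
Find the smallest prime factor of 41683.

41683 is odd.
Digit sum 22, not divisible by 3.
Ends in 3: not divisible by 5.
7: 41683 = 7·5954 + 5
11: 41683 = 11·3789 + 4
13: 41683 = 13·3206 + 5
17: 41683 = 17·2451 + 16
19: 41683 = 19·2193 + 16
23: 41683 = 23·1812 + 7
29: 41683 = 29·1437 + 10
31: 41683 = 31·1344 + 19
37: 41683 = 37·1126 + 21
41: 41683 = 41·1016 + 27
43: 41683 = 43·969 + 16
47: 41683 = 47·886 + 41
53: 41683 = 53·786 + 25
59: 41683 = 59·706 + 29
61: 41683 = 61·683 + 20
67: 41683 = 67·622 + 9
71: 41683 = 71·587 + 6
73: 41683 = 73·571

73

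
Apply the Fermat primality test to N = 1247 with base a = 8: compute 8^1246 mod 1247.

173

8^1 ≡ 8 (mod 1247)
8^2 ≡ 8^2 = 64 ≡ 64 (mod 1247)
8^4 ≡ 64^2 = 4096 ≡ 355 (mod 1247)
8^8 ≡ 355^2 = 126025 ≡ 78 (mod 1247)
8^16 ≡ 78^2 = 6084 ≡ 1096 (mod 1247)
8^32 ≡ 1096^2 = 1201216 ≡ 355 (mod 1247)
8^64 ≡ 355^2 = 126025 ≡ 78 (mod 1247)
8^128 ≡ 78^2 = 6084 ≡ 1096 (mod 1247)
8^256 ≡ 1096^2 = 1201216 ≡ 355 (mod 1247)
8^512 ≡ 355^2 = 126025 ≡ 78 (mod 1247)
8^1024 ≡ 78^2 = 6084 ≡ 1096 (mod 1247)
1246 = 1024 + 128 + 64 + 16 + 8 + 4 + 2 in binary powers of 2.
So 8^1246 ≡ 1096 · 1096 · 78 · 1096 · 78 · 355 · 64 ≡ 173 (mod 1247).
Since 173 ≠ 1, base 8 is a Fermat witness: 1247 is composite.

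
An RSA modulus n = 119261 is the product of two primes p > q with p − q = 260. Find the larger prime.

Since p = q + 260, we have 119261 = q(q + 260), so q² + 260q − 119261 = 0.
Discriminant: 260² + 4·119261 = 67600 + 477044 = 544644; √544644 = 738.
q = (−260 + 738)/2 = 239, and p = q + 260 = 499.
Check: 239 · 499 = 119261.

499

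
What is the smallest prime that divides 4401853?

4401853 is odd.
Digit sum 25, not divisible by 3.
Ends in 3: not divisible by 5.
7: 4401853 = 7·628836 + 1
11: 4401853 = 11·400168 + 5
13: 4401853 = 13·338604 + 1
17: 4401853 = 17·258932 + 9
19: 4401853 = 19·231676 + 9
23: 4401853 = 23·191384 + 21
29: 4401853 = 29·151788 + 1
31: 4401853 = 31·141995 + 8
37: 4401853 = 37·118969

37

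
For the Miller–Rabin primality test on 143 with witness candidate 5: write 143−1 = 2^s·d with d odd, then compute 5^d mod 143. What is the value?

143 − 1 = 142 = 2^1 · 71, so d = 71.
5^1 ≡ 5 (mod 143)
5^2 ≡ 5^2 = 25 ≡ 25 (mod 143)
5^4 ≡ 25^2 = 625 ≡ 53 (mod 143)
5^8 ≡ 53^2 = 2809 ≡ 92 (mod 143)
5^16 ≡ 92^2 = 8464 ≡ 27 (mod 143)
5^32 ≡ 27^2 = 729 ≡ 14 (mod 143)
5^64 ≡ 14^2 = 196 ≡ 53 (mod 143)
71 = 64 + 4 + 2 + 1 in binary powers of 2.
So 5^71 ≡ 53 · 53 · 25 · 5 ≡ 60 (mod 143).
Squaring chain: 60; never reaches −1, so base 5 is a Miller–Rabin witness that 143 is composite.

60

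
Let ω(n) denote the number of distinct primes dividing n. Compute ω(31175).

3

31175 = 5^2 · 1247
1247 = 29 · 43
31175 = 5^2 · 29 · 43, which has 3 distinct prime factors.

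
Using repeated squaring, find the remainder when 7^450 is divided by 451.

7^1 ≡ 7 (mod 451)
7^2 ≡ 7^2 = 49 ≡ 49 (mod 451)
7^4 ≡ 49^2 = 2401 ≡ 146 (mod 451)
7^8 ≡ 146^2 = 21316 ≡ 119 (mod 451)
7^16 ≡ 119^2 = 14161 ≡ 180 (mod 451)
7^32 ≡ 180^2 = 32400 ≡ 379 (mod 451)
7^64 ≡ 379^2 = 143641 ≡ 223 (mod 451)
7^128 ≡ 223^2 = 49729 ≡ 119 (mod 451)
7^256 ≡ 119^2 = 14161 ≡ 180 (mod 451)
450 = 256 + 128 + 64 + 2 in binary powers of 2.
So 7^450 ≡ 180 · 119 · 223 · 49 ≡ 419 (mod 451).
Since 419 ≠ 1, base 7 is a Fermat witness: 451 is composite.

419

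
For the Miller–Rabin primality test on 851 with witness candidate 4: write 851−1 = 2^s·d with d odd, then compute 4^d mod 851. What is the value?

851 − 1 = 850 = 2^1 · 425, so d = 425.
4^1 ≡ 4 (mod 851)
4^2 ≡ 4^2 = 16 ≡ 16 (mod 851)
4^4 ≡ 16^2 = 256 ≡ 256 (mod 851)
4^8 ≡ 256^2 = 65536 ≡ 9 (mod 851)
4^16 ≡ 9^2 = 81 ≡ 81 (mod 851)
4^32 ≡ 81^2 = 6561 ≡ 604 (mod 851)
4^64 ≡ 604^2 = 364816 ≡ 588 (mod 851)
4^128 ≡ 588^2 = 345744 ≡ 238 (mod 851)
4^256 ≡ 238^2 = 56644 ≡ 478 (mod 851)
425 = 256 + 128 + 32 + 8 + 1 in binary powers of 2.
So 4^425 ≡ 478 · 238 · 604 · 9 · 4 ≡ 169 (mod 851).
Squaring chain: 169; never reaches −1, so base 4 is a Miller–Rabin witness that 851 is composite.

169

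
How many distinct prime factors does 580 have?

3

580 = 2^2 · 145
145 = 5 · 29
580 = 2^2 · 5 · 29, which has 3 distinct prime factors.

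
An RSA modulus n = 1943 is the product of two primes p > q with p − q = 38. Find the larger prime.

Since p = q + 38, we have 1943 = q(q + 38), so q² + 38q − 1943 = 0.
Discriminant: 38² + 4·1943 = 1444 + 7772 = 9216; √9216 = 96.
q = (−38 + 96)/2 = 29, and p = q + 38 = 67.
Check: 29 · 67 = 1943.

67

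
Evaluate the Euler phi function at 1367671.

Factor: 1367671 = 67 · 137 · 149.
φ(1367671) = (67−1) · (137−1) · (149−1) = 66 · 136 · 148 = 1328448.

1328448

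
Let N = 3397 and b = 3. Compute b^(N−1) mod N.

3^1 ≡ 3 (mod 3397)
3^2 ≡ 3^2 = 9 ≡ 9 (mod 3397)
3^4 ≡ 9^2 = 81 ≡ 81 (mod 3397)
3^8 ≡ 81^2 = 6561 ≡ 3164 (mod 3397)
3^16 ≡ 3164^2 = 10010896 ≡ 3334 (mod 3397)
3^32 ≡ 3334^2 = 11115556 ≡ 572 (mod 3397)
3^64 ≡ 572^2 = 327184 ≡ 1072 (mod 3397)
3^128 ≡ 1072^2 = 1149184 ≡ 998 (mod 3397)
3^256 ≡ 998^2 = 996004 ≡ 683 (mod 3397)
3^512 ≡ 683^2 = 466489 ≡ 1100 (mod 3397)
3^1024 ≡ 1100^2 = 1210000 ≡ 668 (mod 3397)
3^2048 ≡ 668^2 = 446224 ≡ 1217 (mod 3397)
3396 = 2048 + 1024 + 256 + 64 + 4 in binary powers of 2.
So 3^3396 ≡ 1217 · 668 · 683 · 1072 · 81 ≡ 2343 (mod 3397).
Since 2343 ≠ 1, base 3 is a Fermat witness: 3397 is composite.

2343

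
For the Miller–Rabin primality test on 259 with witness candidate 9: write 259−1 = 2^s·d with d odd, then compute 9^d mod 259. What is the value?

211

259 − 1 = 258 = 2^1 · 129, so d = 129.
9^1 ≡ 9 (mod 259)
9^2 ≡ 9^2 = 81 ≡ 81 (mod 259)
9^4 ≡ 81^2 = 6561 ≡ 86 (mod 259)
9^8 ≡ 86^2 = 7396 ≡ 144 (mod 259)
9^16 ≡ 144^2 = 20736 ≡ 16 (mod 259)
9^32 ≡ 16^2 = 256 ≡ 256 (mod 259)
9^64 ≡ 256^2 = 65536 ≡ 9 (mod 259)
9^128 ≡ 9^2 = 81 ≡ 81 (mod 259)
129 = 128 + 1 in binary powers of 2.
So 9^129 ≡ 81 · 9 ≡ 211 (mod 259).
Squaring chain: 211; never reaches −1, so base 9 is a Miller–Rabin witness that 259 is composite.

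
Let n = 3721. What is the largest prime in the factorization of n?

61

3721 = 61 · 61
61 = 61 · 1
So 3721 = 61^2; the largest prime factor is 61.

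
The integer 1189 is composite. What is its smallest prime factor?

29

1189 is odd.
Digit sum 19, not divisible by 3.
Ends in 9: not divisible by 5.
7: 1189 = 7·169 + 6
11: 1189 = 11·108 + 1
13: 1189 = 13·91 + 6
17: 1189 = 17·69 + 16
19: 1189 = 19·62 + 11
23: 1189 = 23·51 + 16
29: 1189 = 29·41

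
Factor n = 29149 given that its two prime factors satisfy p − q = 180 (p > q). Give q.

103

Since p = q + 180, we have 29149 = q(q + 180), so q² + 180q − 29149 = 0.
Discriminant: 180² + 4·29149 = 32400 + 116596 = 148996; √148996 = 386.
q = (−180 + 386)/2 = 103, and p = q + 180 = 283.
Check: 103 · 283 = 29149.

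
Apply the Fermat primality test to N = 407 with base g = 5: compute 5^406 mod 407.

104

5^1 ≡ 5 (mod 407)
5^2 ≡ 5^2 = 25 ≡ 25 (mod 407)
5^4 ≡ 25^2 = 625 ≡ 218 (mod 407)
5^8 ≡ 218^2 = 47524 ≡ 312 (mod 407)
5^16 ≡ 312^2 = 97344 ≡ 71 (mod 407)
5^32 ≡ 71^2 = 5041 ≡ 157 (mod 407)
5^64 ≡ 157^2 = 24649 ≡ 229 (mod 407)
5^128 ≡ 229^2 = 52441 ≡ 345 (mod 407)
5^256 ≡ 345^2 = 119025 ≡ 181 (mod 407)
406 = 256 + 128 + 16 + 4 + 2 in binary powers of 2.
So 5^406 ≡ 181 · 345 · 71 · 218 · 25 ≡ 104 (mod 407).
Since 104 ≠ 1, base 5 is a Fermat witness: 407 is composite.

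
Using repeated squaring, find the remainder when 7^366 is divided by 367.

7^1 ≡ 7 (mod 367)
7^2 ≡ 7^2 = 49 ≡ 49 (mod 367)
7^4 ≡ 49^2 = 2401 ≡ 199 (mod 367)
7^8 ≡ 199^2 = 39601 ≡ 332 (mod 367)
7^16 ≡ 332^2 = 110224 ≡ 124 (mod 367)
7^32 ≡ 124^2 = 15376 ≡ 329 (mod 367)
7^64 ≡ 329^2 = 108241 ≡ 343 (mod 367)
7^128 ≡ 343^2 = 117649 ≡ 209 (mod 367)
7^256 ≡ 209^2 = 43681 ≡ 8 (mod 367)
366 = 256 + 64 + 32 + 8 + 4 + 2 in binary powers of 2.
So 7^366 ≡ 8 · 343 · 329 · 332 · 199 · 49 ≡ 1 (mod 367).
Since the result is 1, base 7 gives no evidence that 367 is composite.

1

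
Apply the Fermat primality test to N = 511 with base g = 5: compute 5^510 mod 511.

295

5^1 ≡ 5 (mod 511)
5^2 ≡ 5^2 = 25 ≡ 25 (mod 511)
5^4 ≡ 25^2 = 625 ≡ 114 (mod 511)
5^8 ≡ 114^2 = 12996 ≡ 221 (mod 511)
5^16 ≡ 221^2 = 48841 ≡ 296 (mod 511)
5^32 ≡ 296^2 = 87616 ≡ 235 (mod 511)
5^64 ≡ 235^2 = 55225 ≡ 37 (mod 511)
5^128 ≡ 37^2 = 1369 ≡ 347 (mod 511)
5^256 ≡ 347^2 = 120409 ≡ 324 (mod 511)
510 = 256 + 128 + 64 + 32 + 16 + 8 + 4 + 2 in binary powers of 2.
So 5^510 ≡ 324 · 347 · 37 · 235 · 296 · 221 · 114 · 25 ≡ 295 (mod 511).
Since 295 ≠ 1, base 5 is a Fermat witness: 511 is composite.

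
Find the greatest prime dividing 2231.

97

2231 = 23 · 97
97 is prime.
So 2231 = 23 · 97; the largest prime factor is 97.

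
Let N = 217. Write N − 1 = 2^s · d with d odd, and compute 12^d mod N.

217 − 1 = 216 = 2^3 · 27, so d = 27.
12^1 ≡ 12 (mod 217)
12^2 ≡ 12^2 = 144 ≡ 144 (mod 217)
12^4 ≡ 144^2 = 20736 ≡ 121 (mod 217)
12^8 ≡ 121^2 = 14641 ≡ 102 (mod 217)
12^16 ≡ 102^2 = 10404 ≡ 205 (mod 217)
27 = 16 + 8 + 2 + 1 in binary powers of 2.
So 12^27 ≡ 205 · 102 · 144 · 12 ≡ 27 (mod 217).
Squaring chain: 27 → 78 → 8; never reaches −1, so base 12 is a Miller–Rabin witness that 217 is composite.

27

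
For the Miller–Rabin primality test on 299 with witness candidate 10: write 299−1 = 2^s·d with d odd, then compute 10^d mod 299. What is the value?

17

299 − 1 = 298 = 2^1 · 149, so d = 149.
10^1 ≡ 10 (mod 299)
10^2 ≡ 10^2 = 100 ≡ 100 (mod 299)
10^4 ≡ 100^2 = 10000 ≡ 133 (mod 299)
10^8 ≡ 133^2 = 17689 ≡ 48 (mod 299)
10^16 ≡ 48^2 = 2304 ≡ 211 (mod 299)
10^32 ≡ 211^2 = 44521 ≡ 269 (mod 299)
10^64 ≡ 269^2 = 72361 ≡ 3 (mod 299)
10^128 ≡ 3^2 = 9 ≡ 9 (mod 299)
149 = 128 + 16 + 4 + 1 in binary powers of 2.
So 10^149 ≡ 9 · 211 · 133 · 10 ≡ 17 (mod 299).
Squaring chain: 17; never reaches −1, so base 10 is a Miller–Rabin witness that 299 is composite.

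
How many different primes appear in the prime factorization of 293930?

6

293930 = 2 · 146965
146965 = 5 · 29393
29393 = 7 · 4199
4199 = 13 · 323
323 = 17 · 19
293930 = 2 · 5 · 7 · 13 · 17 · 19, which has 6 distinct prime factors.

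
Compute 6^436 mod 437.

118

6^1 ≡ 6 (mod 437)
6^2 ≡ 6^2 = 36 ≡ 36 (mod 437)
6^4 ≡ 36^2 = 1296 ≡ 422 (mod 437)
6^8 ≡ 422^2 = 178084 ≡ 225 (mod 437)
6^16 ≡ 225^2 = 50625 ≡ 370 (mod 437)
6^32 ≡ 370^2 = 136900 ≡ 119 (mod 437)
6^64 ≡ 119^2 = 14161 ≡ 177 (mod 437)
6^128 ≡ 177^2 = 31329 ≡ 302 (mod 437)
6^256 ≡ 302^2 = 91204 ≡ 308 (mod 437)
436 = 256 + 128 + 32 + 16 + 4 in binary powers of 2.
So 6^436 ≡ 308 · 302 · 119 · 370 · 422 ≡ 118 (mod 437).
Since 118 ≠ 1, base 6 is a Fermat witness: 437 is composite.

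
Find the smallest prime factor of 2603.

2603 is odd.
Digit sum 11, not divisible by 3.
Ends in 3: not divisible by 5.
7: 2603 = 7·371 + 6
11: 2603 = 11·236 + 7
13: 2603 = 13·200 + 3
17: 2603 = 17·153 + 2
19: 2603 = 19·137

19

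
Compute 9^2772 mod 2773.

9^1 ≡ 9 (mod 2773)
9^2 ≡ 9^2 = 81 ≡ 81 (mod 2773)
9^4 ≡ 81^2 = 6561 ≡ 1015 (mod 2773)
9^8 ≡ 1015^2 = 1030225 ≡ 1442 (mod 2773)
9^16 ≡ 1442^2 = 2079364 ≡ 2387 (mod 2773)
9^32 ≡ 2387^2 = 5697769 ≡ 2027 (mod 2773)
9^64 ≡ 2027^2 = 4108729 ≡ 1916 (mod 2773)
9^128 ≡ 1916^2 = 3671056 ≡ 2377 (mod 2773)
9^256 ≡ 2377^2 = 5650129 ≡ 1528 (mod 2773)
9^512 ≡ 1528^2 = 2334784 ≡ 2691 (mod 2773)
9^1024 ≡ 2691^2 = 7241481 ≡ 1178 (mod 2773)
9^2048 ≡ 1178^2 = 1387684 ≡ 1184 (mod 2773)
2772 = 2048 + 512 + 128 + 64 + 16 + 4 in binary powers of 2.
So 9^2772 ≡ 1184 · 2691 · 2377 · 1916 · 2387 · 1015 ≡ 1836 (mod 2773).
Since 1836 ≠ 1, base 9 is a Fermat witness: 2773 is composite.

1836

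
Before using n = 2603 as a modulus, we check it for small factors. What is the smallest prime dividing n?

19

2603 is odd.
Digit sum 11, not divisible by 3.
Ends in 3: not divisible by 5.
7: 2603 = 7·371 + 6
11: 2603 = 11·236 + 7
13: 2603 = 13·200 + 3
17: 2603 = 17·153 + 2
19: 2603 = 19·137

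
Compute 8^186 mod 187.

8^1 ≡ 8 (mod 187)
8^2 ≡ 8^2 = 64 ≡ 64 (mod 187)
8^4 ≡ 64^2 = 4096 ≡ 169 (mod 187)
8^8 ≡ 169^2 = 28561 ≡ 137 (mod 187)
8^16 ≡ 137^2 = 18769 ≡ 69 (mod 187)
8^32 ≡ 69^2 = 4761 ≡ 86 (mod 187)
8^64 ≡ 86^2 = 7396 ≡ 103 (mod 187)
8^128 ≡ 103^2 = 10609 ≡ 137 (mod 187)
186 = 128 + 32 + 16 + 8 + 2 in binary powers of 2.
So 8^186 ≡ 137 · 86 · 69 · 137 · 64 ≡ 47 (mod 187).
Since 47 ≠ 1, base 8 is a Fermat witness: 187 is composite.

47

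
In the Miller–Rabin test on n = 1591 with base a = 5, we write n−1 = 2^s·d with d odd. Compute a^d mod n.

1494

1591 − 1 = 1590 = 2^1 · 795, so d = 795.
5^1 ≡ 5 (mod 1591)
5^2 ≡ 5^2 = 25 ≡ 25 (mod 1591)
5^4 ≡ 25^2 = 625 ≡ 625 (mod 1591)
5^8 ≡ 625^2 = 390625 ≡ 830 (mod 1591)
5^16 ≡ 830^2 = 688900 ≡ 1588 (mod 1591)
5^32 ≡ 1588^2 = 2521744 ≡ 9 (mod 1591)
5^64 ≡ 9^2 = 81 ≡ 81 (mod 1591)
5^128 ≡ 81^2 = 6561 ≡ 197 (mod 1591)
5^256 ≡ 197^2 = 38809 ≡ 625 (mod 1591)
5^512 ≡ 625^2 = 390625 ≡ 830 (mod 1591)
795 = 512 + 256 + 16 + 8 + 2 + 1 in binary powers of 2.
So 5^795 ≡ 830 · 625 · 1588 · 830 · 25 · 5 ≡ 1494 (mod 1591).
Squaring chain: 1494; never reaches −1, so base 5 is a Miller–Rabin witness that 1591 is composite.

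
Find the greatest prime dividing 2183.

59

2183 = 37 · 59
59 is prime.
So 2183 = 37 · 59; the largest prime factor is 59.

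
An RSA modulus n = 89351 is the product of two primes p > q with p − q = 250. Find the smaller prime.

Since p = q + 250, we have 89351 = q(q + 250), so q² + 250q − 89351 = 0.
Discriminant: 250² + 4·89351 = 62500 + 357404 = 419904; √419904 = 648.
q = (−250 + 648)/2 = 199, and p = q + 250 = 449.
Check: 199 · 449 = 89351.

199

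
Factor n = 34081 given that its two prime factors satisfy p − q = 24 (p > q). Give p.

197

Since p = q + 24, we have 34081 = q(q + 24), so q² + 24q − 34081 = 0.
Discriminant: 24² + 4·34081 = 576 + 136324 = 136900; √136900 = 370.
q = (−24 + 370)/2 = 173, and p = q + 24 = 197.
Check: 173 · 197 = 34081.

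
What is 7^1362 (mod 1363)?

7^1 ≡ 7 (mod 1363)
7^2 ≡ 7^2 = 49 ≡ 49 (mod 1363)
7^4 ≡ 49^2 = 2401 ≡ 1038 (mod 1363)
7^8 ≡ 1038^2 = 1077444 ≡ 674 (mod 1363)
7^16 ≡ 674^2 = 454276 ≡ 397 (mod 1363)
7^32 ≡ 397^2 = 157609 ≡ 864 (mod 1363)
7^64 ≡ 864^2 = 746496 ≡ 935 (mod 1363)
7^128 ≡ 935^2 = 874225 ≡ 542 (mod 1363)
7^256 ≡ 542^2 = 293764 ≡ 719 (mod 1363)
7^512 ≡ 719^2 = 516961 ≡ 384 (mod 1363)
7^1024 ≡ 384^2 = 147456 ≡ 252 (mod 1363)
1362 = 1024 + 256 + 64 + 16 + 2 in binary powers of 2.
So 7^1362 ≡ 252 · 719 · 935 · 397 · 49 ≡ 545 (mod 1363).
Since 545 ≠ 1, base 7 is a Fermat witness: 1363 is composite.

545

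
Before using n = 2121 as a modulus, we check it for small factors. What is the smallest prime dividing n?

2121 is odd.
Digit sum 6, divisible by 3.

3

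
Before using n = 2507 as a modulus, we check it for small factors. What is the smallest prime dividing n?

23

2507 is odd.
Digit sum 14, not divisible by 3.
Ends in 7: not divisible by 5.
7: 2507 = 7·358 + 1
11: 2507 = 11·227 + 10
13: 2507 = 13·192 + 11
17: 2507 = 17·147 + 8
19: 2507 = 19·131 + 18
23: 2507 = 23·109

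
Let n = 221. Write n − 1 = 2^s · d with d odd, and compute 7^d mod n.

221 − 1 = 220 = 2^2 · 55, so d = 55.
7^1 ≡ 7 (mod 221)
7^2 ≡ 7^2 = 49 ≡ 49 (mod 221)
7^4 ≡ 49^2 = 2401 ≡ 191 (mod 221)
7^8 ≡ 191^2 = 36481 ≡ 16 (mod 221)
7^16 ≡ 16^2 = 256 ≡ 35 (mod 221)
7^32 ≡ 35^2 = 1225 ≡ 120 (mod 221)
55 = 32 + 16 + 4 + 2 + 1 in binary powers of 2.
So 7^55 ≡ 120 · 35 · 191 · 49 · 7 ≡ 97 (mod 221).
Squaring chain: 97 → 127; never reaches −1, so base 7 is a Miller–Rabin witness that 221 is composite.

97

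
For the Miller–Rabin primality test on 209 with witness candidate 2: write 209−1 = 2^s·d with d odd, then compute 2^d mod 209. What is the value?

209 − 1 = 208 = 2^4 · 13, so d = 13.
2^1 ≡ 2 (mod 209)
2^2 ≡ 2^2 = 4 ≡ 4 (mod 209)
2^4 ≡ 4^2 = 16 ≡ 16 (mod 209)
2^8 ≡ 16^2 = 256 ≡ 47 (mod 209)
13 = 8 + 4 + 1 in binary powers of 2.
So 2^13 ≡ 47 · 16 · 2 ≡ 41 (mod 209).
Squaring chain: 41 → 9 → 81 → 82; never reaches −1, so base 2 is a Miller–Rabin witness that 209 is composite.

41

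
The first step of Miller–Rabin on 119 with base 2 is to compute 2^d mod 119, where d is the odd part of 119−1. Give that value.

25

119 − 1 = 118 = 2^1 · 59, so d = 59.
2^1 ≡ 2 (mod 119)
2^2 ≡ 2^2 = 4 ≡ 4 (mod 119)
2^4 ≡ 4^2 = 16 ≡ 16 (mod 119)
2^8 ≡ 16^2 = 256 ≡ 18 (mod 119)
2^16 ≡ 18^2 = 324 ≡ 86 (mod 119)
2^32 ≡ 86^2 = 7396 ≡ 18 (mod 119)
59 = 32 + 16 + 8 + 2 + 1 in binary powers of 2.
So 2^59 ≡ 18 · 86 · 18 · 4 · 2 ≡ 25 (mod 119).
Squaring chain: 25; never reaches −1, so base 2 is a Miller–Rabin witness that 119 is composite.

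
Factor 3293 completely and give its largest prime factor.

89

3293 = 37 · 89
89 is prime.
So 3293 = 37 · 89; the largest prime factor is 89.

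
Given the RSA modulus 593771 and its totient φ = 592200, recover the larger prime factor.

φ(n) = (p−1)(q−1) = n − (p+q) + 1, so p + q = 593771 − 592200 + 1 = 1572.
p and q are the roots of t² − 1572t + 593771 = 0.
Discriminant: 1572² − 4·593771 = 2471184 − 2375084 = 96100; √96100 = 310.
q = (1572 − 310)/2 = 631, p = (1572 + 310)/2 = 941.
Check: 631 · 941 = 593771.

941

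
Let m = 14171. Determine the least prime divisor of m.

14171 is odd.
Digit sum 14, not divisible by 3.
Ends in 1: not divisible by 5.
7: 14171 = 7·2024 + 3
11: 14171 = 11·1288 + 3
13: 14171 = 13·1090 + 1
17: 14171 = 17·833 + 10
19: 14171 = 19·745 + 16
23: 14171 = 23·616 + 3
29: 14171 = 29·488 + 19
31: 14171 = 31·457 + 4
37: 14171 = 37·383

37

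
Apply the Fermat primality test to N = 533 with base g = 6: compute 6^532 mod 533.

373

6^1 ≡ 6 (mod 533)
6^2 ≡ 6^2 = 36 ≡ 36 (mod 533)
6^4 ≡ 36^2 = 1296 ≡ 230 (mod 533)
6^8 ≡ 230^2 = 52900 ≡ 133 (mod 533)
6^16 ≡ 133^2 = 17689 ≡ 100 (mod 533)
6^32 ≡ 100^2 = 10000 ≡ 406 (mod 533)
6^64 ≡ 406^2 = 164836 ≡ 139 (mod 533)
6^128 ≡ 139^2 = 19321 ≡ 133 (mod 533)
6^256 ≡ 133^2 = 17689 ≡ 100 (mod 533)
6^512 ≡ 100^2 = 10000 ≡ 406 (mod 533)
532 = 512 + 16 + 4 in binary powers of 2.
So 6^532 ≡ 406 · 100 · 230 ≡ 373 (mod 533).
Since 373 ≠ 1, base 6 is a Fermat witness: 533 is composite.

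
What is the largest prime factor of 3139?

73

3139 = 43 · 73
73 is prime.
So 3139 = 43 · 73; the largest prime factor is 73.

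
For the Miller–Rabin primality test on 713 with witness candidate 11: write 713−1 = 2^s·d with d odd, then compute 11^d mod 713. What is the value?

172

713 − 1 = 712 = 2^3 · 89, so d = 89.
11^1 ≡ 11 (mod 713)
11^2 ≡ 11^2 = 121 ≡ 121 (mod 713)
11^4 ≡ 121^2 = 14641 ≡ 381 (mod 713)
11^8 ≡ 381^2 = 145161 ≡ 422 (mod 713)
11^16 ≡ 422^2 = 178084 ≡ 547 (mod 713)
11^32 ≡ 547^2 = 299209 ≡ 462 (mod 713)
11^64 ≡ 462^2 = 213444 ≡ 257 (mod 713)
89 = 64 + 16 + 8 + 1 in binary powers of 2.
So 11^89 ≡ 257 · 547 · 422 · 11 ≡ 172 (mod 713).
Squaring chain: 172 → 351 → 565; never reaches −1, so base 11 is a Miller–Rabin witness that 713 is composite.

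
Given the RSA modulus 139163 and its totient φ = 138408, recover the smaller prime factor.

317

φ(n) = (p−1)(q−1) = n − (p+q) + 1, so p + q = 139163 − 138408 + 1 = 756.
p and q are the roots of t² − 756t + 139163 = 0.
Discriminant: 756² − 4·139163 = 571536 − 556652 = 14884; √14884 = 122.
q = (756 − 122)/2 = 317, p = (756 + 122)/2 = 439.
Check: 317 · 439 = 139163.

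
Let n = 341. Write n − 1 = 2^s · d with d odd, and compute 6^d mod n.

341 − 1 = 340 = 2^2 · 85, so d = 85.
6^1 ≡ 6 (mod 341)
6^2 ≡ 6^2 = 36 ≡ 36 (mod 341)
6^4 ≡ 36^2 = 1296 ≡ 273 (mod 341)
6^8 ≡ 273^2 = 74529 ≡ 191 (mod 341)
6^16 ≡ 191^2 = 36481 ≡ 335 (mod 341)
6^32 ≡ 335^2 = 112225 ≡ 36 (mod 341)
6^64 ≡ 36^2 = 1296 ≡ 273 (mod 341)
85 = 64 + 16 + 4 + 1 in binary powers of 2.
So 6^85 ≡ 273 · 335 · 273 · 6 ≡ 285 (mod 341).
Squaring chain: 285 → 67; never reaches −1, so base 6 is a Miller–Rabin witness that 341 is composite.

285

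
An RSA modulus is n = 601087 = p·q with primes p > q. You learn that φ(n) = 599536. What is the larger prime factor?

φ(n) = (p−1)(q−1) = n − (p+q) + 1, so p + q = 601087 − 599536 + 1 = 1552.
p and q are the roots of t² − 1552t + 601087 = 0.
Discriminant: 1552² − 4·601087 = 2408704 − 2404348 = 4356; √4356 = 66.
q = (1552 − 66)/2 = 743, p = (1552 + 66)/2 = 809.
Check: 743 · 809 = 601087.

809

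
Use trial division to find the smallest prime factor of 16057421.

67

16057421 is odd.
Digit sum 26, not divisible by 3.
Ends in 1: not divisible by 5.
7: 16057421 = 7·2293917 + 2
11: 16057421 = 11·1459765 + 6
13: 16057421 = 13·1235186 + 3
17: 16057421 = 17·944554 + 3
19: 16057421 = 19·845127 + 8
23: 16057421 = 23·698148 + 17
29: 16057421 = 29·553704 + 5
31: 16057421 = 31·517981 + 10
37: 16057421 = 37·433984 + 13
41: 16057421 = 41·391644 + 17
43: 16057421 = 43·373428 + 17
47: 16057421 = 47·341647 + 12
53: 16057421 = 53·302970 + 11
59: 16057421 = 59·272159 + 40
61: 16057421 = 61·263236 + 25
67: 16057421 = 67·239663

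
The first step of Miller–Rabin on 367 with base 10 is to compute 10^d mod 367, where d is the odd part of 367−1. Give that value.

366

367 − 1 = 366 = 2^1 · 183, so d = 183.
10^1 ≡ 10 (mod 367)
10^2 ≡ 10^2 = 100 ≡ 100 (mod 367)
10^4 ≡ 100^2 = 10000 ≡ 91 (mod 367)
10^8 ≡ 91^2 = 8281 ≡ 207 (mod 367)
10^16 ≡ 207^2 = 42849 ≡ 277 (mod 367)
10^32 ≡ 277^2 = 76729 ≡ 26 (mod 367)
10^64 ≡ 26^2 = 676 ≡ 309 (mod 367)
10^128 ≡ 309^2 = 95481 ≡ 61 (mod 367)
183 = 128 + 32 + 16 + 4 + 2 + 1 in binary powers of 2.
So 10^183 ≡ 61 · 26 · 277 · 91 · 100 · 10 ≡ 366 (mod 367).
Since 10^d ≡ 366 (mod 367), base 10 does not prove 367 composite.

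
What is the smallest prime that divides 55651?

19

55651 is odd.
Digit sum 22, not divisible by 3.
Ends in 1: not divisible by 5.
7: 55651 = 7·7950 + 1
11: 55651 = 11·5059 + 2
13: 55651 = 13·4280 + 11
17: 55651 = 17·3273 + 10
19: 55651 = 19·2929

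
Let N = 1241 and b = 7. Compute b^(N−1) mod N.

7^1 ≡ 7 (mod 1241)
7^2 ≡ 7^2 = 49 ≡ 49 (mod 1241)
7^4 ≡ 49^2 = 2401 ≡ 1160 (mod 1241)
7^8 ≡ 1160^2 = 1345600 ≡ 356 (mod 1241)
7^16 ≡ 356^2 = 126736 ≡ 154 (mod 1241)
7^32 ≡ 154^2 = 23716 ≡ 137 (mod 1241)
7^64 ≡ 137^2 = 18769 ≡ 154 (mod 1241)
7^128 ≡ 154^2 = 23716 ≡ 137 (mod 1241)
7^256 ≡ 137^2 = 18769 ≡ 154 (mod 1241)
7^512 ≡ 154^2 = 23716 ≡ 137 (mod 1241)
7^1024 ≡ 137^2 = 18769 ≡ 154 (mod 1241)
1240 = 1024 + 128 + 64 + 16 + 8 in binary powers of 2.
So 7^1240 ≡ 154 · 137 · 154 · 154 · 356 ≡ 373 (mod 1241).
Since 373 ≠ 1, base 7 is a Fermat witness: 1241 is composite.

373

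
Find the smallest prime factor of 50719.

50719 is odd.
Digit sum 22, not divisible by 3.
Ends in 9: not divisible by 5.
7: 50719 = 7·7245 + 4
11: 50719 = 11·4610 + 9
13: 50719 = 13·3901 + 6
17: 50719 = 17·2983 + 8
19: 50719 = 19·2669 + 8
23: 50719 = 23·2205 + 4
29: 50719 = 29·1748 + 27
31: 50719 = 31·1636 + 3
37: 50719 = 37·1370 + 29
41: 50719 = 41·1237 + 2
43: 50719 = 43·1179 + 22
47: 50719 = 47·1079 + 6
53: 50719 = 53·956 + 51
59: 50719 = 59·859 + 38
61: 50719 = 61·831 + 28
67: 50719 = 67·757

67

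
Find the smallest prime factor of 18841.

18841 is odd.
Digit sum 22, not divisible by 3.
Ends in 1: not divisible by 5.
7: 18841 = 7·2691 + 4
11: 18841 = 11·1712 + 9
13: 18841 = 13·1449 + 4
17: 18841 = 17·1108 + 5
19: 18841 = 19·991 + 12
23: 18841 = 23·819 + 4
29: 18841 = 29·649 + 20
31: 18841 = 31·607 + 24
37: 18841 = 37·509 + 8
41: 18841 = 41·459 + 22
43: 18841 = 43·438 + 7
47: 18841 = 47·400 + 41
53: 18841 = 53·355 + 26
59: 18841 = 59·319 + 20
61: 18841 = 61·308 + 53
67: 18841 = 67·281 + 14
71: 18841 = 71·265 + 26
73: 18841 = 73·258 + 7
79: 18841 = 79·238 + 39
83: 18841 = 83·227

83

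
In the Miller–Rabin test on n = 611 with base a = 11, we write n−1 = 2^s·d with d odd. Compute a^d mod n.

611 − 1 = 610 = 2^1 · 305, so d = 305.
11^1 ≡ 11 (mod 611)
11^2 ≡ 11^2 = 121 ≡ 121 (mod 611)
11^4 ≡ 121^2 = 14641 ≡ 588 (mod 611)
11^8 ≡ 588^2 = 345744 ≡ 529 (mod 611)
11^16 ≡ 529^2 = 279841 ≡ 3 (mod 611)
11^32 ≡ 3^2 = 9 ≡ 9 (mod 611)
11^64 ≡ 9^2 = 81 ≡ 81 (mod 611)
11^128 ≡ 81^2 = 6561 ≡ 451 (mod 611)
11^256 ≡ 451^2 = 203401 ≡ 549 (mod 611)
305 = 256 + 32 + 16 + 1 in binary powers of 2.
So 11^305 ≡ 549 · 9 · 3 · 11 ≡ 527 (mod 611).
Squaring chain: 527; never reaches −1, so base 11 is a Miller–Rabin witness that 611 is composite.

527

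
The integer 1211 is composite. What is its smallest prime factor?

7

1211 is odd.
Digit sum 5, not divisible by 3.
Ends in 1: not divisible by 5.
7: 1211 = 7·173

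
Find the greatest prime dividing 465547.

465547 = 71 · 6557
6557 = 79 · 83
83 is prime.
So 465547 = 71 · 79 · 83; the largest prime factor is 83.

83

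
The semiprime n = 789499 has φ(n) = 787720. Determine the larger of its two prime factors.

941

φ(n) = (p−1)(q−1) = n − (p+q) + 1, so p + q = 789499 − 787720 + 1 = 1780.
p and q are the roots of t² − 1780t + 789499 = 0.
Discriminant: 1780² − 4·789499 = 3168400 − 3157996 = 10404; √10404 = 102.
q = (1780 − 102)/2 = 839, p = (1780 + 102)/2 = 941.
Check: 839 · 941 = 789499.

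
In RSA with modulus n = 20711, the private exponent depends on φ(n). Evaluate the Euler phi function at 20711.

20424

Factor: 20711 = 139 · 149.
φ(20711) = (139−1) · (149−1) = 138 · 148 = 20424.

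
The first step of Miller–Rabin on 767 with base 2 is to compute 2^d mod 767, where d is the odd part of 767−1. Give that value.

767 − 1 = 766 = 2^1 · 383, so d = 383.
2^1 ≡ 2 (mod 767)
2^2 ≡ 2^2 = 4 ≡ 4 (mod 767)
2^4 ≡ 4^2 = 16 ≡ 16 (mod 767)
2^8 ≡ 16^2 = 256 ≡ 256 (mod 767)
2^16 ≡ 256^2 = 65536 ≡ 341 (mod 767)
2^32 ≡ 341^2 = 116281 ≡ 464 (mod 767)
2^64 ≡ 464^2 = 215296 ≡ 536 (mod 767)
2^128 ≡ 536^2 = 287296 ≡ 438 (mod 767)
2^256 ≡ 438^2 = 191844 ≡ 94 (mod 767)
383 = 256 + 64 + 32 + 16 + 8 + 4 + 2 + 1 in binary powers of 2.
So 2^383 ≡ 94 · 536 · 464 · 341 · 256 · 16 · 4 · 2 ≡ 644 (mod 767).
Squaring chain: 644; never reaches −1, so base 2 is a Miller–Rabin witness that 767 is composite.

644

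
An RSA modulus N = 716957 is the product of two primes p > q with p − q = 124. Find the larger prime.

Since p = q + 124, we have 716957 = q(q + 124), so q² + 124q − 716957 = 0.
Discriminant: 124² + 4·716957 = 15376 + 2867828 = 2883204; √2883204 = 1698.
q = (−124 + 1698)/2 = 787, and p = q + 124 = 911.
Check: 787 · 911 = 716957.

911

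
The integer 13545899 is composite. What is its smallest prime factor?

13545899 is odd.
Digit sum 44, not divisible by 3.
Ends in 9: not divisible by 5.
7: 13545899 = 7·1935128 + 3
11: 13545899 = 11·1231445 + 4
13: 13545899 = 13·1041992 + 3
17: 13545899 = 17·796817 + 10
19: 13545899 = 19·712942 + 1
23: 13545899 = 23·588952 + 3
29: 13545899 = 29·467099 + 28
31: 13545899 = 31·436964 + 15
37: 13545899 = 37·366105 + 14
41: 13545899 = 41·330387 + 32
43: 13545899 = 43·315020 + 39
47: 13545899 = 47·288210 + 29
53: 13545899 = 53·255583

53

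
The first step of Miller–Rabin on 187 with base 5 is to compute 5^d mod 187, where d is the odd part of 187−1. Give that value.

37

187 − 1 = 186 = 2^1 · 93, so d = 93.
5^1 ≡ 5 (mod 187)
5^2 ≡ 5^2 = 25 ≡ 25 (mod 187)
5^4 ≡ 25^2 = 625 ≡ 64 (mod 187)
5^8 ≡ 64^2 = 4096 ≡ 169 (mod 187)
5^16 ≡ 169^2 = 28561 ≡ 137 (mod 187)
5^32 ≡ 137^2 = 18769 ≡ 69 (mod 187)
5^64 ≡ 69^2 = 4761 ≡ 86 (mod 187)
93 = 64 + 16 + 8 + 4 + 1 in binary powers of 2.
So 5^93 ≡ 86 · 137 · 169 · 64 · 5 ≡ 37 (mod 187).
Squaring chain: 37; never reaches −1, so base 5 is a Miller–Rabin witness that 187 is composite.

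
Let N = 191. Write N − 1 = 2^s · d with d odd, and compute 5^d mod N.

191 − 1 = 190 = 2^1 · 95, so d = 95.
5^1 ≡ 5 (mod 191)
5^2 ≡ 5^2 = 25 ≡ 25 (mod 191)
5^4 ≡ 25^2 = 625 ≡ 52 (mod 191)
5^8 ≡ 52^2 = 2704 ≡ 30 (mod 191)
5^16 ≡ 30^2 = 900 ≡ 136 (mod 191)
5^32 ≡ 136^2 = 18496 ≡ 160 (mod 191)
5^64 ≡ 160^2 = 25600 ≡ 6 (mod 191)
95 = 64 + 16 + 8 + 4 + 2 + 1 in binary powers of 2.
So 5^95 ≡ 6 · 136 · 30 · 52 · 25 · 5 ≡ 1 (mod 191).
Since 5^d ≡ 1 (mod 191), base 5 does not prove 191 composite.

1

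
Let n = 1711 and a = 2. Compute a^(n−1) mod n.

2^1 ≡ 2 (mod 1711)
2^2 ≡ 2^2 = 4 ≡ 4 (mod 1711)
2^4 ≡ 4^2 = 16 ≡ 16 (mod 1711)
2^8 ≡ 16^2 = 256 ≡ 256 (mod 1711)
2^16 ≡ 256^2 = 65536 ≡ 518 (mod 1711)
2^32 ≡ 518^2 = 268324 ≡ 1408 (mod 1711)
2^64 ≡ 1408^2 = 1982464 ≡ 1126 (mod 1711)
2^128 ≡ 1126^2 = 1267876 ≡ 25 (mod 1711)
2^256 ≡ 25^2 = 625 ≡ 625 (mod 1711)
2^512 ≡ 625^2 = 390625 ≡ 517 (mod 1711)
2^1024 ≡ 517^2 = 267289 ≡ 373 (mod 1711)
1710 = 1024 + 512 + 128 + 32 + 8 + 4 + 2 in binary powers of 2.
So 2^1710 ≡ 373 · 517 · 25 · 1408 · 256 · 16 · 4 ≡ 265 (mod 1711).
Since 265 ≠ 1, base 2 is a Fermat witness: 1711 is composite.

265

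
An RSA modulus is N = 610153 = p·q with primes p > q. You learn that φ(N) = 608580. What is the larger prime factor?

φ(n) = (p−1)(q−1) = n − (p+q) + 1, so p + q = 610153 − 608580 + 1 = 1574.
p and q are the roots of t² − 1574t + 610153 = 0.
Discriminant: 1574² − 4·610153 = 2477476 − 2440612 = 36864; √36864 = 192.
q = (1574 − 192)/2 = 691, p = (1574 + 192)/2 = 883.
Check: 691 · 883 = 610153.

883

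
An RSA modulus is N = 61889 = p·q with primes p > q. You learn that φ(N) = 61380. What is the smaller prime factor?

φ(n) = (p−1)(q−1) = n − (p+q) + 1, so p + q = 61889 − 61380 + 1 = 510.
p and q are the roots of t² − 510t + 61889 = 0.
Discriminant: 510² − 4·61889 = 260100 − 247556 = 12544; √12544 = 112.
q = (510 − 112)/2 = 199, p = (510 + 112)/2 = 311.
Check: 199 · 311 = 61889.

199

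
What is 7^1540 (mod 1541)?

7^1 ≡ 7 (mod 1541)
7^2 ≡ 7^2 = 49 ≡ 49 (mod 1541)
7^4 ≡ 49^2 = 2401 ≡ 860 (mod 1541)
7^8 ≡ 860^2 = 739600 ≡ 1461 (mod 1541)
7^16 ≡ 1461^2 = 2134521 ≡ 236 (mod 1541)
7^32 ≡ 236^2 = 55696 ≡ 220 (mod 1541)
7^64 ≡ 220^2 = 48400 ≡ 629 (mod 1541)
7^128 ≡ 629^2 = 395641 ≡ 1145 (mod 1541)
7^256 ≡ 1145^2 = 1311025 ≡ 1175 (mod 1541)
7^512 ≡ 1175^2 = 1380625 ≡ 1430 (mod 1541)
7^1024 ≡ 1430^2 = 2044900 ≡ 1534 (mod 1541)
1540 = 1024 + 512 + 4 in binary powers of 2.
So 7^1540 ≡ 1534 · 1430 · 860 ≡ 967 (mod 1541).
Since 967 ≠ 1, base 7 is a Fermat witness: 1541 is composite.

967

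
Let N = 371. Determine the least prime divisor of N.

371 is odd.
Digit sum 11, not divisible by 3.
Ends in 1: not divisible by 5.
7: 371 = 7·53

7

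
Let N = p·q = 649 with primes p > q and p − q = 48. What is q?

Since p = q + 48, we have 649 = q(q + 48), so q² + 48q − 649 = 0.
Discriminant: 48² + 4·649 = 2304 + 2596 = 4900; √4900 = 70.
q = (−48 + 70)/2 = 11, and p = q + 48 = 59.
Check: 11 · 59 = 649.

11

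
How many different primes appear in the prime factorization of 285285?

6

285285 = 3 · 95095
95095 = 5 · 19019
19019 = 7 · 2717
2717 = 11 · 247
247 = 13 · 19
285285 = 3 · 5 · 7 · 11 · 13 · 19, which has 6 distinct prime factors.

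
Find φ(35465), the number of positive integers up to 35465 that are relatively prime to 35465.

Factor: 35465 = 5 · 41 · 173.
φ(35465) = (5−1) · (41−1) · (173−1) = 4 · 40 · 172 = 27520.

27520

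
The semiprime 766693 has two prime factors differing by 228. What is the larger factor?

997

Since p = q + 228, we have 766693 = q(q + 228), so q² + 228q − 766693 = 0.
Discriminant: 228² + 4·766693 = 51984 + 3066772 = 3118756; √3118756 = 1766.
q = (−228 + 1766)/2 = 769, and p = q + 228 = 997.
Check: 769 · 997 = 766693.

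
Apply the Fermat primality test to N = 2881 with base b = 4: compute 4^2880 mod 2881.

4^1 ≡ 4 (mod 2881)
4^2 ≡ 4^2 = 16 ≡ 16 (mod 2881)
4^4 ≡ 16^2 = 256 ≡ 256 (mod 2881)
4^8 ≡ 256^2 = 65536 ≡ 2154 (mod 2881)
4^16 ≡ 2154^2 = 4639716 ≡ 1306 (mod 2881)
4^32 ≡ 1306^2 = 1705636 ≡ 84 (mod 2881)
4^64 ≡ 84^2 = 7056 ≡ 1294 (mod 2881)
4^128 ≡ 1294^2 = 1674436 ≡ 575 (mod 2881)
4^256 ≡ 575^2 = 330625 ≡ 2191 (mod 2881)
4^512 ≡ 2191^2 = 4800481 ≡ 735 (mod 2881)
4^1024 ≡ 735^2 = 540225 ≡ 1478 (mod 2881)
4^2048 ≡ 1478^2 = 2184484 ≡ 686 (mod 2881)
2880 = 2048 + 512 + 256 + 64 in binary powers of 2.
So 4^2880 ≡ 686 · 735 · 2191 · 1294 ≡ 107 (mod 2881).
Since 107 ≠ 1, base 4 is a Fermat witness: 2881 is composite.

107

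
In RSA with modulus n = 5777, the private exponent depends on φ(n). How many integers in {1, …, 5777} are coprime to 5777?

Factor: 5777 = 53 · 109.
φ(5777) = (53−1) · (109−1) = 52 · 108 = 5616.

5616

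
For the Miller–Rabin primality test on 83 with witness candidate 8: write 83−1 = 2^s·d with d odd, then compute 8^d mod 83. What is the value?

82

83 − 1 = 82 = 2^1 · 41, so d = 41.
8^1 ≡ 8 (mod 83)
8^2 ≡ 8^2 = 64 ≡ 64 (mod 83)
8^4 ≡ 64^2 = 4096 ≡ 29 (mod 83)
8^8 ≡ 29^2 = 841 ≡ 11 (mod 83)
8^16 ≡ 11^2 = 121 ≡ 38 (mod 83)
8^32 ≡ 38^2 = 1444 ≡ 33 (mod 83)
41 = 32 + 8 + 1 in binary powers of 2.
So 8^41 ≡ 33 · 11 · 8 ≡ 82 (mod 83).
Since 8^d ≡ 82 (mod 83), base 8 does not prove 83 composite.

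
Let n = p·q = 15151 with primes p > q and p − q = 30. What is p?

Since p = q + 30, we have 15151 = q(q + 30), so q² + 30q − 15151 = 0.
Discriminant: 30² + 4·15151 = 900 + 60604 = 61504; √61504 = 248.
q = (−30 + 248)/2 = 109, and p = q + 30 = 139.
Check: 109 · 139 = 15151.

139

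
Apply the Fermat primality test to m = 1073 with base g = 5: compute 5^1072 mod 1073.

488

5^1 ≡ 5 (mod 1073)
5^2 ≡ 5^2 = 25 ≡ 25 (mod 1073)
5^4 ≡ 25^2 = 625 ≡ 625 (mod 1073)
5^8 ≡ 625^2 = 390625 ≡ 53 (mod 1073)
5^16 ≡ 53^2 = 2809 ≡ 663 (mod 1073)
5^32 ≡ 663^2 = 439569 ≡ 712 (mod 1073)
5^64 ≡ 712^2 = 506944 ≡ 488 (mod 1073)
5^128 ≡ 488^2 = 238144 ≡ 1011 (mod 1073)
5^256 ≡ 1011^2 = 1022121 ≡ 625 (mod 1073)
5^512 ≡ 625^2 = 390625 ≡ 53 (mod 1073)
5^1024 ≡ 53^2 = 2809 ≡ 663 (mod 1073)
1072 = 1024 + 32 + 16 in binary powers of 2.
So 5^1072 ≡ 663 · 712 · 663 ≡ 488 (mod 1073).
Since 488 ≠ 1, base 5 is a Fermat witness: 1073 is composite.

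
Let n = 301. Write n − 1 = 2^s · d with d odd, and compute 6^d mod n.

301 − 1 = 300 = 2^2 · 75, so d = 75.
6^1 ≡ 6 (mod 301)
6^2 ≡ 6^2 = 36 ≡ 36 (mod 301)
6^4 ≡ 36^2 = 1296 ≡ 92 (mod 301)
6^8 ≡ 92^2 = 8464 ≡ 36 (mod 301)
6^16 ≡ 36^2 = 1296 ≡ 92 (mod 301)
6^32 ≡ 92^2 = 8464 ≡ 36 (mod 301)
6^64 ≡ 36^2 = 1296 ≡ 92 (mod 301)
75 = 64 + 8 + 2 + 1 in binary powers of 2.
So 6^75 ≡ 92 · 36 · 36 · 6 ≡ 216 (mod 301).
Squaring chain: 216 → 1; never reaches −1, so base 6 is a Miller–Rabin witness that 301 is composite.

216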